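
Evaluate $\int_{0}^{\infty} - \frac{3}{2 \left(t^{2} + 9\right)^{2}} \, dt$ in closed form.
$- \frac{\pi}{72}$

Recall the elementary integral
$$J(a) = \int_{0}^{\infty} - \frac{3}{2 \left(a^{2} + t^{2}\right)} \, dt = - \frac{3 \pi}{4 a}.$$

Differentiating under the integral sign with respect to $a$,
$$\frac{dJ}{da} = \int_{0}^{\infty} \frac{3 a}{\left(a^{2} + t^{2}\right)^{2}} \, dt = \frac{3 \pi}{4 a^{2}},$$
so $\int_{0}^{\infty} - \frac{3}{2 \left(a^{2} + t^{2}\right)^{2}} \, dt = - \frac{3 \pi}{8 a^{3}}$.

Setting $a = 3$:
$$I = - \frac{\pi}{72}.$$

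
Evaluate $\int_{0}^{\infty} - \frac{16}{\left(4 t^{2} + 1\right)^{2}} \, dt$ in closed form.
$- 2 \pi$

Begin with the known result
$$J(a) = \int_{0}^{\infty} - \frac{1}{a^{2} + t^{2}} \, dt = - \frac{\pi}{2 a}.$$

Differentiating under the integral sign with respect to $a$,
$$\frac{dJ}{da} = \int_{0}^{\infty} \frac{2 a}{\left(a^{2} + t^{2}\right)^{2}} \, dt = \frac{\pi}{2 a^{2}},$$
so $\int_{0}^{\infty} - \frac{1}{\left(a^{2} + t^{2}\right)^{2}} \, dt = - \frac{\pi}{4 a^{3}}$.

Setting $a = \frac{1}{2}$:
$$I = - 2 \pi.$$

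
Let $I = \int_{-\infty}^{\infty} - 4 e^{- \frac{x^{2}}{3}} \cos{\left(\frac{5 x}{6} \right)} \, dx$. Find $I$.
$- \frac{4 \sqrt{3} \sqrt{\pi}}{e^{\frac{25}{48}}}$

Let $b$ denote the cosine frequency and define $I(b) = \int_{-\infty}^{\infty} - 4 e^{- \frac{x^{2}}{3}} \cos{\left(b x \right)} \, dx$.

Differentiating under the integral sign,
$$I'(b) = \int_{-\infty}^{\infty} 4 x e^{- \frac{x^{2}}{3}} \sin{\left(b x \right)} \, dx.$$

Integrate $\int_{-\infty}^{\infty} x \sin(b x)\, e^{- \frac{x^{2}}{3}}\, dx$ by parts with $u = \sin(b x)$ and $dv = x\, e^{- \frac{x^{2}}{3}}\, dx$, giving $v = - \frac{3 e^{- \frac{x^{2}}{3}}}{2}$. The boundary term vanishes and
$$\int_{-\infty}^{\infty} x \sin(b x)\, e^{- \frac{x^{2}}{3}}\, dx = \frac{3 b}{2} \int_{-\infty}^{\infty} \cos(b x)\, e^{- \frac{x^{2}}{3}}\, dx,$$
so $I'(b) = - \frac{3 b}{2}\, I(b)$.

This is a separable first-order ODE; solving with the initial condition $I(0) = \int_{-\infty}^{\infty} - 4 e^{- \frac{x^{2}}{3}}\,dx = - 4 \sqrt{3} \sqrt{\pi}$ gives
$$I(b) = - 4 \sqrt{3} \sqrt{\pi} e^{- \frac{3 b^{2}}{4}}.$$

Setting $b = \frac{5}{6}$:
$$I = - \frac{4 \sqrt{3} \sqrt{\pi}}{e^{\frac{25}{48}}}.$$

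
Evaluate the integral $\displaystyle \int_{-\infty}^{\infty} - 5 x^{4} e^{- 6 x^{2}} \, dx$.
$- \frac{5 \sqrt{6} \sqrt{\pi}}{288}$

Consider the simpler parametrised integral
$$J(a) = \int_{-\infty}^{\infty} - 5 e^{- a x^{2}} \, dx = - \frac{5 \sqrt{\pi}}{\sqrt{a}}.$$

Differentiating under the integral sign brings down a factor of $(-x^2)$:
$$\frac{dJ}{da} = \int_{-\infty}^{\infty} 5 x^{2} e^{- a x^{2}} \, dx = \frac{5 \sqrt{\pi}}{2 a^{\frac{3}{2}}}.$$

Repeating twice in total — each differentiation brings down another $(-x^2)$ — gives
$$\frac{d^{2}J}{da^{2}} = \int_{-\infty}^{\infty} - 5 x^{4} e^{- a x^{2}} \, dx = - \frac{15 \sqrt{\pi}}{4 a^{\frac{5}{2}}},$$
and the integrand here is exactly the target integrand, so $I = - \frac{15 \sqrt{\pi}}{4 a^{\frac{5}{2}}}$.

Setting $a = 6$:
$$I = - \frac{5 \sqrt{6} \sqrt{\pi}}{288}.$$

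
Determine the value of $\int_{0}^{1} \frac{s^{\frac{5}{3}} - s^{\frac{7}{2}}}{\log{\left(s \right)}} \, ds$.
$\log{\left(\frac{16}{27} \right)}$

Introduce a parameter $a$ in the exponent: let $I(a) = \int_{0}^{1} \frac{- s^{\frac{7}{2}} + s^{a}}{\log{\left(s \right)}} \, ds$.

Since $\dfrac{\partial}{\partial a}\,s^{a} = s^{a} \ln s$, the $\ln s$ in the denominator cancels and
$$\frac{dI}{da} = \int_{0}^{1} s^{a} \, ds = \left[\frac{s^{a+1}}{a+1}\right]_0^1 = \frac{1}{a + 1}.$$

Integrating with respect to $a$ gives $I(a) = \log{\left(\frac{2 a}{9} + \frac{2}{9} \right)} + C$.

At $a = \frac{7}{2}$ the integrand is identically $0$, so $I(\frac{7}{2}) = 0$. The closed form gives $0$, hence $C = 0$.

Setting $a = \frac{5}{3}$:
$$I = \log{\left(\frac{16}{27} \right)}.$$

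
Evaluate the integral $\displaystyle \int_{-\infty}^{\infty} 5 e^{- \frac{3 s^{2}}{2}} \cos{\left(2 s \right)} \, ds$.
$\frac{5 \sqrt{6} \sqrt{\pi}}{3 e^{\frac{2}{3}}}$

Define $I(b) = \int_{-\infty}^{\infty} 5 e^{- \frac{3 s^{2}}{2}} \cos{\left(b s \right)} \, ds$.

Differentiating under the integral sign,
$$I'(b) = \int_{-\infty}^{\infty} - 5 s e^{- \frac{3 s^{2}}{2}} \sin{\left(b s \right)} \, ds.$$

Integrate $\int_{-\infty}^{\infty} s \sin(b s)\, e^{- \frac{3 s^{2}}{2}}\, ds$ by parts with $u = \sin(b s)$ and $dv = s\, e^{- \frac{3 s^{2}}{2}}\, ds$, giving $v = - \frac{e^{- \frac{3 s^{2}}{2}}}{3}$. The boundary term vanishes and
$$\int_{-\infty}^{\infty} s \sin(b s)\, e^{- \frac{3 s^{2}}{2}}\, ds = \frac{b}{3} \int_{-\infty}^{\infty} \cos(b s)\, e^{- \frac{3 s^{2}}{2}}\, ds,$$
so $I'(b) = - \frac{b}{3}\, I(b)$.

This is a separable first-order ODE; solving with the initial condition $I(0) = \int_{-\infty}^{\infty} 5 e^{- \frac{3 s^{2}}{2}}\,ds = \frac{5 \sqrt{6} \sqrt{\pi}}{3}$ gives
$$I(b) = \frac{5 \sqrt{6} \sqrt{\pi} e^{- \frac{b^{2}}{6}}}{3}.$$

Setting $b = 2$:
$$I = \frac{5 \sqrt{6} \sqrt{\pi}}{3 e^{\frac{2}{3}}}.$$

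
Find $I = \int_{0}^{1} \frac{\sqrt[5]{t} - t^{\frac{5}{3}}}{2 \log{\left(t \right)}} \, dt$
$\log{\left(\frac{3 \sqrt{5}}{10} \right)}$

Introduce a parameter $a$ in the exponent: let $I(a) = \int_{0}^{1} \frac{\sqrt[5]{t} - t^{a}}{2 \log{\left(t \right)}} \, dt$.

Since $\dfrac{\partial}{\partial a}\,t^{a} = t^{a} \ln t$, the $\ln t$ in the denominator cancels and
$$\frac{dI}{da} = \int_{0}^{1} - \frac{1}{2} t^{a} \, dt = - \frac{1}{2} \left[\frac{t^{a+1}}{a+1}\right]_0^1 = - \frac{1}{2 a + 2}.$$

Integrating with respect to $a$ gives $I(a) = - \frac{\log{\left(a + 1 \right)}}{2} - \frac{\log{\left(5 \right)}}{2} + \frac{\log{\left(6 \right)}}{2} + C$.

At $a = \frac{1}{5}$ the integrand is identically $0$, so $I(\frac{1}{5}) = 0$. The closed form gives $0$, hence $C = 0$.

Setting $a = \frac{5}{3}$:
$$I = \log{\left(\frac{3 \sqrt{5}}{10} \right)}.$$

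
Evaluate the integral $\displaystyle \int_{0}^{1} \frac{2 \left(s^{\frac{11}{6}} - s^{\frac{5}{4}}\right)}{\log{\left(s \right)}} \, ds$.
$- \log{\left(\frac{729}{1156} \right)}$

Introduce a parameter $a$ in the exponent: let $I(a) = \int_{0}^{1} \frac{2 \left(s^{\frac{11}{6}} - s^{a}\right)}{\log{\left(s \right)}} \, ds$.

Since $\dfrac{\partial}{\partial a}\,s^{a} = s^{a} \ln s$, the $\ln s$ in the denominator cancels and
$$\frac{dI}{da} = \int_{0}^{1} -2 s^{a} \, ds = -2 \left[\frac{s^{a+1}}{a+1}\right]_0^1 = - \frac{2}{a + 1}.$$

Integrating with respect to $a$ gives $I(a) = - \log{\left(\frac{36 \left(a + 1\right)^{2}}{289} \right)} + C$.

At $a = \frac{11}{6}$ the integrand is identically $0$, so $I(\frac{11}{6}) = 0$. The closed form gives $0$, hence $C = 0$.

Setting $a = \frac{5}{4}$:
$$I = - \log{\left(\frac{729}{1156} \right)}.$$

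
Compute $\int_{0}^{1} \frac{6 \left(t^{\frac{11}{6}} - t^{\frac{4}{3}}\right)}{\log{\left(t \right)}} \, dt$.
$- \log{\left(\frac{7529536}{24137569} \right)}$

Introduce a parameter $a$ in the exponent: let $I(a) = \int_{0}^{1} \frac{6 \left(t^{\frac{11}{6}} - t^{a}\right)}{\log{\left(t \right)}} \, dt$.

Since $\dfrac{\partial}{\partial a}\,t^{a} = t^{a} \ln t$, the $\ln t$ in the denominator cancels and
$$\frac{dI}{da} = \int_{0}^{1} -6 t^{a} \, dt = -6 \left[\frac{t^{a+1}}{a+1}\right]_0^1 = - \frac{6}{a + 1}.$$

Integrating with respect to $a$ gives $I(a) = - \log{\left(\frac{46656 \left(a + 1\right)^{6}}{24137569} \right)} + C$.

At $a = \frac{11}{6}$ the integrand is identically $0$, so $I(\frac{11}{6}) = 0$. The closed form gives $0$, hence $C = 0$.

Setting $a = \frac{4}{3}$:
$$I = - \log{\left(\frac{7529536}{24137569} \right)}.$$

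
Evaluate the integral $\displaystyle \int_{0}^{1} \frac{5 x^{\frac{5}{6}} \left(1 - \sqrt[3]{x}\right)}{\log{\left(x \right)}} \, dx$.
$- \log{\left(\frac{371293}{161051} \right)}$

Consider the one-parameter family: let $I(a) = \int_{0}^{1} \frac{5 \left(x^{\frac{5}{6}} - x^{a}\right)}{\log{\left(x \right)}} \, dx$.

Since $\dfrac{\partial}{\partial a}\,x^{a} = x^{a} \ln x$, the $\ln x$ in the denominator cancels and
$$\frac{dI}{da} = \int_{0}^{1} -5 x^{a} \, dx = -5 \left[\frac{x^{a+1}}{a+1}\right]_0^1 = - \frac{5}{a + 1}.$$

Integrating with respect to $a$ gives $I(a) = - \log{\left(\frac{7776 \left(a + 1\right)^{5}}{161051} \right)} + C$.

At $a = \frac{5}{6}$ the integrand is identically $0$, so $I(\frac{5}{6}) = 0$. The closed form gives $0$, hence $C = 0$.

Setting $a = \frac{7}{6}$:
$$I = - \log{\left(\frac{371293}{161051} \right)}.$$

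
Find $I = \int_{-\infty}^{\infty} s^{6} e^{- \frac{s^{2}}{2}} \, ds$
$15 \sqrt{2} \sqrt{\pi}$

Begin with the known integral
$$J(a) = \int_{-\infty}^{\infty} e^{- a s^{2}} \, ds = \frac{\sqrt{\pi}}{\sqrt{a}}.$$

Differentiating under the integral sign brings down a factor of $(-s^2)$:
$$\frac{dJ}{da} = \int_{-\infty}^{\infty} - s^{2} e^{- a s^{2}} \, ds = - \frac{\sqrt{\pi}}{2 a^{\frac{3}{2}}}.$$

Repeating $3$ times in total — each differentiation brings down another $(-s^2)$ — gives
$$\frac{d^{3}J}{da^{3}} = \int_{-\infty}^{\infty} - s^{6} e^{- a s^{2}} \, ds = - \frac{15 \sqrt{\pi}}{8 a^{\frac{7}{2}}},$$
and the integrand here is $(-1)^{3}$ times the target integrand, so $I = (-1)^{3}\,\frac{d^{3}J}{da^{3}} = \frac{15 \sqrt{\pi}}{8 a^{\frac{7}{2}}}$.

Setting $a = \frac{1}{2}$:
$$I = 15 \sqrt{2} \sqrt{\pi}.$$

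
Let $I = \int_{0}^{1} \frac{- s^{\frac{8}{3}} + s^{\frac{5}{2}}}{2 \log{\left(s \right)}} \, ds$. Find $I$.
$- \log{\left(22 \right)} + \frac{\log{\left(462 \right)}}{2}$

Consider the one-parameter family: let $I(a) = \int_{0}^{1} \frac{- s^{\frac{8}{3}} + s^{a}}{2 \log{\left(s \right)}} \, ds$.

Since $\dfrac{\partial}{\partial a}\,s^{a} = s^{a} \ln s$, the $\ln s$ in the denominator cancels and
$$\frac{dI}{da} = \int_{0}^{1} \frac{1}{2} s^{a} \, ds = \frac{1}{2} \left[\frac{s^{a+1}}{a+1}\right]_0^1 = \frac{1}{2 \left(a + 1\right)}.$$

Integrating with respect to $a$ gives $I(a) = \log{\left(\frac{\sqrt{33} \sqrt{a + 1}}{11} \right)} + C$.

At $a = \frac{8}{3}$ the integrand is identically $0$, so $I(\frac{8}{3}) = 0$. The closed form gives $0$, hence $C = 0$.

Setting $a = \frac{5}{2}$:
$$I = - \log{\left(22 \right)} + \frac{\log{\left(462 \right)}}{2}.$$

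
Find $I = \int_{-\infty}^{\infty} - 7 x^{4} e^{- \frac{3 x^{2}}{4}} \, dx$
$- \frac{56 \sqrt{3} \sqrt{\pi}}{9}$

Start from the elementary integral
$$J(a) = \int_{-\infty}^{\infty} - 7 e^{- a x^{2}} \, dx = - \frac{7 \sqrt{\pi}}{\sqrt{a}}.$$

Differentiating under the integral sign brings down a factor of $(-x^2)$:
$$\frac{dJ}{da} = \int_{-\infty}^{\infty} 7 x^{2} e^{- a x^{2}} \, dx = \frac{7 \sqrt{\pi}}{2 a^{\frac{3}{2}}}.$$

Repeating twice in total — each differentiation brings down another $(-x^2)$ — gives
$$\frac{d^{2}J}{da^{2}} = \int_{-\infty}^{\infty} - 7 x^{4} e^{- a x^{2}} \, dx = - \frac{21 \sqrt{\pi}}{4 a^{\frac{5}{2}}},$$
and the integrand here is exactly the target integrand, so $I = - \frac{21 \sqrt{\pi}}{4 a^{\frac{5}{2}}}$.

Setting $a = \frac{3}{4}$:
$$I = - \frac{56 \sqrt{3} \sqrt{\pi}}{9}.$$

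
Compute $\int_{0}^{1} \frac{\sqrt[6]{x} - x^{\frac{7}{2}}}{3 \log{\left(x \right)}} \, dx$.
$- \log{\left(3 \right)} + \frac{\log{\left(7 \right)}}{3}$

Introduce a parameter $a$ in the exponent: let $I(a) = \int_{0}^{1} \frac{- x^{\frac{7}{2}} + x^{a}}{3 \log{\left(x \right)}} \, dx$.

Since $\dfrac{\partial}{\partial a}\,x^{a} = x^{a} \ln x$, the $\ln x$ in the denominator cancels and
$$\frac{dI}{da} = \int_{0}^{1} \frac{1}{3} x^{a} \, dx = \frac{1}{3} \left[\frac{x^{a+1}}{a+1}\right]_0^1 = \frac{1}{3 \left(a + 1\right)}.$$

Integrating with respect to $a$ gives $I(a) = \log{\left(\frac{\sqrt[3]{6} \sqrt[3]{a + 1}}{3} \right)} + C$.

At $a = \frac{7}{2}$ the integrand is identically $0$, so $I(\frac{7}{2}) = 0$. The closed form gives $0$, hence $C = 0$.

Setting $a = \frac{1}{6}$:
$$I = - \log{\left(3 \right)} + \frac{\log{\left(7 \right)}}{3}.$$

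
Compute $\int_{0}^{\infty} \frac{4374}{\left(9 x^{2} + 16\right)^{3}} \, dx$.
$\frac{2187 \pi}{8192}$

Start from the standard arctangent integral
$$J(a) = \int_{0}^{\infty} \frac{6}{a^{2} + x^{2}} \, dx = \frac{3 \pi}{a}.$$

Differentiating under the integral sign with respect to $a$,
$$\frac{dJ}{da} = \int_{0}^{\infty} - \frac{12 a}{\left(a^{2} + x^{2}\right)^{2}} \, dx = - \frac{3 \pi}{a^{2}},$$
so $\int_{0}^{\infty} \frac{6}{\left(a^{2} + x^{2}\right)^{2}} \, dx = \frac{3 \pi}{2 a^{3}}$.

Repeating — each differentiation of $1/(x^2+a^2)^j$ produces $-2ja/(x^2+a^2)^{j+1}$ — and dividing through by $-2ja$ at each step yields, after $2$ differentiations in total,
$$\int_{0}^{\infty} \frac{6}{\left(a^{2} + x^{2}\right)^{3}} \, dx = \frac{9 \pi}{8 a^{5}}.$$

Setting $a = \frac{4}{3}$:
$$I = \frac{2187 \pi}{8192}.$$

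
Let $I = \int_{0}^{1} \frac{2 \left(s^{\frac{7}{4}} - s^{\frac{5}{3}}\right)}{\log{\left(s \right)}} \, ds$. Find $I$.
$- \log{\left(\frac{1024}{1089} \right)}$

Introduce a parameter $a$ in the exponent: let $I(a) = \int_{0}^{1} \frac{2 \left(s^{\frac{7}{4}} - s^{a}\right)}{\log{\left(s \right)}} \, ds$.

Since $\dfrac{\partial}{\partial a}\,s^{a} = s^{a} \ln s$, the $\ln s$ in the denominator cancels and
$$\frac{dI}{da} = \int_{0}^{1} -2 s^{a} \, ds = -2 \left[\frac{s^{a+1}}{a+1}\right]_0^1 = - \frac{2}{a + 1}.$$

Integrating with respect to $a$ gives $I(a) = - \log{\left(\frac{16 \left(a + 1\right)^{2}}{121} \right)} + C$.

At $a = \frac{7}{4}$ the integrand is identically $0$, so $I(\frac{7}{4}) = 0$. The closed form gives $0$, hence $C = 0$.

Setting $a = \frac{5}{3}$:
$$I = - \log{\left(\frac{1024}{1089} \right)}.$$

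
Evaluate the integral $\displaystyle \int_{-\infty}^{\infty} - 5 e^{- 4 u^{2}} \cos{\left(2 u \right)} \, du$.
$- \frac{5 \sqrt{\pi}}{2 e^{\frac{1}{4}}}$

Let $b$ denote the cosine frequency and define $I(b) = \int_{-\infty}^{\infty} - 5 e^{- 4 u^{2}} \cos{\left(b u \right)} \, du$.

Differentiating under the integral sign,
$$I'(b) = \int_{-\infty}^{\infty} 5 u e^{- 4 u^{2}} \sin{\left(b u \right)} \, du.$$

Integrate $\int_{-\infty}^{\infty} u \sin(b u)\, e^{- 4 u^{2}}\, du$ by parts with $w = \sin(b u)$ and $dv = u\, e^{- 4 u^{2}}\, du$, giving $v = - \frac{e^{- 4 u^{2}}}{8}$. The boundary term vanishes and
$$\int_{-\infty}^{\infty} u \sin(b u)\, e^{- 4 u^{2}}\, du = \frac{b}{8} \int_{-\infty}^{\infty} \cos(b u)\, e^{- 4 u^{2}}\, du,$$
so $I'(b) = - \frac{b}{8}\, I(b)$.

This is a separable first-order ODE; solving with the initial condition $I(0) = \int_{-\infty}^{\infty} - 5 e^{- 4 u^{2}}\,du = - \frac{5 \sqrt{\pi}}{2}$ gives
$$I(b) = - \frac{5 \sqrt{\pi} e^{- \frac{b^{2}}{16}}}{2}.$$

Setting $b = 2$:
$$I = - \frac{5 \sqrt{\pi}}{2 e^{\frac{1}{4}}}.$$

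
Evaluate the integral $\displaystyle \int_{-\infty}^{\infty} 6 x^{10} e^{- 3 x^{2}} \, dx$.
$\frac{35 \sqrt{3} \sqrt{\pi}}{144}$

Begin with the known integral
$$J(a) = \int_{-\infty}^{\infty} 6 e^{- a x^{2}} \, dx = \frac{6 \sqrt{\pi}}{\sqrt{a}}.$$

Differentiating under the integral sign brings down a factor of $(-x^2)$:
$$\frac{dJ}{da} = \int_{-\infty}^{\infty} - 6 x^{2} e^{- a x^{2}} \, dx = - \frac{3 \sqrt{\pi}}{a^{\frac{3}{2}}}.$$

Repeating $5$ times in total — each differentiation brings down another $(-x^2)$ — gives
$$\frac{d^{5}J}{da^{5}} = \int_{-\infty}^{\infty} - 6 x^{10} e^{- a x^{2}} \, dx = - \frac{2835 \sqrt{\pi}}{16 a^{\frac{11}{2}}},$$
and the integrand here is $(-1)^{5}$ times the target integrand, so $I = (-1)^{5}\,\frac{d^{5}J}{da^{5}} = \frac{2835 \sqrt{\pi}}{16 a^{\frac{11}{2}}}$.

Setting $a = 3$:
$$I = \frac{35 \sqrt{3} \sqrt{\pi}}{144}.$$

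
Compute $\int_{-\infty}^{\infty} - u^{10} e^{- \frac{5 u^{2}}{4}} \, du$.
$- \frac{12096 \sqrt{5} \sqrt{\pi}}{3125}$

Consider the simpler parametrised integral
$$J(a) = \int_{-\infty}^{\infty} - e^{- a u^{2}} \, du = - \frac{\sqrt{\pi}}{\sqrt{a}}.$$

Differentiating under the integral sign brings down a factor of $(-u^2)$:
$$\frac{dJ}{da} = \int_{-\infty}^{\infty} u^{2} e^{- a u^{2}} \, du = \frac{\sqrt{\pi}}{2 a^{\frac{3}{2}}}.$$

Repeating $5$ times in total — each differentiation brings down another $(-u^2)$ — gives
$$\frac{d^{5}J}{da^{5}} = \int_{-\infty}^{\infty} u^{10} e^{- a u^{2}} \, du = \frac{945 \sqrt{\pi}}{32 a^{\frac{11}{2}}},$$
and the integrand here is $(-1)^{5}$ times the target integrand, so $I = (-1)^{5}\,\frac{d^{5}J}{da^{5}} = - \frac{945 \sqrt{\pi}}{32 a^{\frac{11}{2}}}$.

Setting $a = \frac{5}{4}$:
$$I = - \frac{12096 \sqrt{5} \sqrt{\pi}}{3125}.$$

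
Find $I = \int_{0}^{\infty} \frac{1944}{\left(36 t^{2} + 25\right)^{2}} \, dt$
$\frac{81 \pi}{125}$

Recall the elementary integral
$$J(a) = \int_{0}^{\infty} \frac{3}{2 \left(a^{2} + t^{2}\right)} \, dt = \frac{3 \pi}{4 a}.$$

Differentiating under the integral sign with respect to $a$,
$$\frac{dJ}{da} = \int_{0}^{\infty} - \frac{3 a}{\left(a^{2} + t^{2}\right)^{2}} \, dt = - \frac{3 \pi}{4 a^{2}},$$
so $\int_{0}^{\infty} \frac{3}{2 \left(a^{2} + t^{2}\right)^{2}} \, dt = \frac{3 \pi}{8 a^{3}}$.

Setting $a = \frac{5}{6}$:
$$I = \frac{81 \pi}{125}.$$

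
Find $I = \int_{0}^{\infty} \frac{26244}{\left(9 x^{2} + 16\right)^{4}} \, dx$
$\frac{10935 \pi}{131072}$

Begin with the known result
$$J(a) = \int_{0}^{\infty} \frac{4}{a^{2} + x^{2}} \, dx = \frac{2 \pi}{a}.$$

Differentiating under the integral sign with respect to $a$,
$$\frac{dJ}{da} = \int_{0}^{\infty} - \frac{8 a}{\left(a^{2} + x^{2}\right)^{2}} \, dx = - \frac{2 \pi}{a^{2}},$$
so $\int_{0}^{\infty} \frac{4}{\left(a^{2} + x^{2}\right)^{2}} \, dx = \frac{\pi}{a^{3}}$.

Repeating — each differentiation of $1/(x^2+a^2)^j$ produces $-2ja/(x^2+a^2)^{j+1}$ — and dividing through by $-2ja$ at each step yields, after $3$ differentiations in total,
$$\int_{0}^{\infty} \frac{4}{\left(a^{2} + x^{2}\right)^{4}} \, dx = \frac{5 \pi}{8 a^{7}}.$$

Setting $a = \frac{4}{3}$:
$$I = \frac{10935 \pi}{131072}.$$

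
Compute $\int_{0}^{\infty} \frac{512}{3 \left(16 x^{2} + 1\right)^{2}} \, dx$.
$\frac{32 \pi}{3}$

Start from the standard arctangent integral
$$J(a) = \int_{0}^{\infty} \frac{2}{3 \left(a^{2} + x^{2}\right)} \, dx = \frac{\pi}{3 a}.$$

Differentiating under the integral sign with respect to $a$,
$$\frac{dJ}{da} = \int_{0}^{\infty} - \frac{4 a}{3 \left(a^{2} + x^{2}\right)^{2}} \, dx = - \frac{\pi}{3 a^{2}},$$
so $\int_{0}^{\infty} \frac{2}{3 \left(a^{2} + x^{2}\right)^{2}} \, dx = \frac{\pi}{6 a^{3}}$.

Setting $a = \frac{1}{4}$:
$$I = \frac{32 \pi}{3}.$$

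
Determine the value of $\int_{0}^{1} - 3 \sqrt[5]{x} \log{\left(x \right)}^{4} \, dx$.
$- \frac{3125}{108}$

Consider the simpler parametrised integral
$$J(a) = \int_{0}^{1} - 3 x^{a} \, dx = - \frac{3}{a + 1}.$$

Differentiating under the integral sign brings down a factor of $\ln x$:
$$\frac{dJ}{da} = \int_{0}^{1} - 3 x^{a} \log{\left(x \right)} \, dx = \frac{3}{\left(a + 1\right)^{2}}.$$

Repeating $4$ times in total — each differentiation brings down another $\ln x$ — gives
$$\frac{d^{4}J}{da^{4}} = \int_{0}^{1} - 3 x^{a} \log{\left(x \right)}^{4} \, dx = - \frac{72}{\left(a + 1\right)^{5}},$$
and the integrand here is exactly the target integrand, so $I = - \frac{72}{\left(a + 1\right)^{5}}$.

Setting $a = \frac{1}{5}$:
$$I = - \frac{3125}{108}.$$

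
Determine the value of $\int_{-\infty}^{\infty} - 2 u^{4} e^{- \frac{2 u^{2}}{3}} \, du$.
$- \frac{27 \sqrt{6} \sqrt{\pi}}{16}$

Start from the elementary integral
$$J(a) = \int_{-\infty}^{\infty} - 2 e^{- a u^{2}} \, du = - \frac{2 \sqrt{\pi}}{\sqrt{a}}.$$

Differentiating under the integral sign brings down a factor of $(-u^2)$:
$$\frac{dJ}{da} = \int_{-\infty}^{\infty} 2 u^{2} e^{- a u^{2}} \, du = \frac{\sqrt{\pi}}{a^{\frac{3}{2}}}.$$

Repeating twice in total — each differentiation brings down another $(-u^2)$ — gives
$$\frac{d^{2}J}{da^{2}} = \int_{-\infty}^{\infty} - 2 u^{4} e^{- a u^{2}} \, du = - \frac{3 \sqrt{\pi}}{2 a^{\frac{5}{2}}},$$
and the integrand here is exactly the target integrand, so $I = - \frac{3 \sqrt{\pi}}{2 a^{\frac{5}{2}}}$.

Setting $a = \frac{2}{3}$:
$$I = - \frac{27 \sqrt{6} \sqrt{\pi}}{16}.$$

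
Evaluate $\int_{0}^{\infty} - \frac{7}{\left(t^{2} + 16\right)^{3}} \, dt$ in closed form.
$- \frac{21 \pi}{16384}$

Start from the standard arctangent integral
$$J(a) = \int_{0}^{\infty} - \frac{7}{a^{2} + t^{2}} \, dt = - \frac{7 \pi}{2 a}.$$

Differentiating under the integral sign with respect to $a$,
$$\frac{dJ}{da} = \int_{0}^{\infty} \frac{14 a}{\left(a^{2} + t^{2}\right)^{2}} \, dt = \frac{7 \pi}{2 a^{2}},$$
so $\int_{0}^{\infty} - \frac{7}{\left(a^{2} + t^{2}\right)^{2}} \, dt = - \frac{7 \pi}{4 a^{3}}$.

Repeating — each differentiation of $1/(t^2+a^2)^j$ produces $-2ja/(t^2+a^2)^{j+1}$ — and dividing through by $-2ja$ at each step yields, after $2$ differentiations in total,
$$\int_{0}^{\infty} - \frac{7}{\left(a^{2} + t^{2}\right)^{3}} \, dt = - \frac{21 \pi}{16 a^{5}}.$$

Setting $a = 4$:
$$I = - \frac{21 \pi}{16384}.$$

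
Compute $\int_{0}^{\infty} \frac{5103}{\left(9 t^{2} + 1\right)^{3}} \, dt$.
$\frac{5103 \pi}{16}$

Begin with the known result
$$J(a) = \int_{0}^{\infty} \frac{7}{a^{2} + t^{2}} \, dt = \frac{7 \pi}{2 a}.$$

Differentiating under the integral sign with respect to $a$,
$$\frac{dJ}{da} = \int_{0}^{\infty} - \frac{14 a}{\left(a^{2} + t^{2}\right)^{2}} \, dt = - \frac{7 \pi}{2 a^{2}},$$
so $\int_{0}^{\infty} \frac{7}{\left(a^{2} + t^{2}\right)^{2}} \, dt = \frac{7 \pi}{4 a^{3}}$.

Repeating — each differentiation of $1/(t^2+a^2)^j$ produces $-2ja/(t^2+a^2)^{j+1}$ — and dividing through by $-2ja$ at each step yields, after $2$ differentiations in total,
$$\int_{0}^{\infty} \frac{7}{\left(a^{2} + t^{2}\right)^{3}} \, dt = \frac{21 \pi}{16 a^{5}}.$$

Setting $a = \frac{1}{3}$:
$$I = \frac{5103 \pi}{16}.$$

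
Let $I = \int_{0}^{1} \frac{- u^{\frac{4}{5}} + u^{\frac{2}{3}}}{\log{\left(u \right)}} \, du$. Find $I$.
$\log{\left(\frac{25}{27} \right)}$

Consider the one-parameter family: let $I(a) = \int_{0}^{1} \frac{- u^{\frac{4}{5}} + u^{a}}{\log{\left(u \right)}} \, du$.

Since $\dfrac{\partial}{\partial a}\,u^{a} = u^{a} \ln u$, the $\ln u$ in the denominator cancels and
$$\frac{dI}{da} = \int_{0}^{1} u^{a} \, du = \left[\frac{u^{a+1}}{a+1}\right]_0^1 = \frac{1}{a + 1}.$$

Integrating with respect to $a$ gives $I(a) = \log{\left(\frac{5 a}{9} + \frac{5}{9} \right)} + C$.

At $a = \frac{4}{5}$ the integrand is identically $0$, so $I(\frac{4}{5}) = 0$. The closed form gives $0$, hence $C = 0$.

Setting $a = \frac{2}{3}$:
$$I = \log{\left(\frac{25}{27} \right)}.$$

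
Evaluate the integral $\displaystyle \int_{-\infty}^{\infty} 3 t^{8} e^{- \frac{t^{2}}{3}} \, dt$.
$\frac{25515 \sqrt{3} \sqrt{\pi}}{16}$

Consider the simpler parametrised integral
$$J(a) = \int_{-\infty}^{\infty} 3 e^{- a t^{2}} \, dt = \frac{3 \sqrt{\pi}}{\sqrt{a}}.$$

Differentiating under the integral sign brings down a factor of $(-t^2)$:
$$\frac{dJ}{da} = \int_{-\infty}^{\infty} - 3 t^{2} e^{- a t^{2}} \, dt = - \frac{3 \sqrt{\pi}}{2 a^{\frac{3}{2}}}.$$

Repeating $4$ times in total — each differentiation brings down another $(-t^2)$ — gives
$$\frac{d^{4}J}{da^{4}} = \int_{-\infty}^{\infty} 3 t^{8} e^{- a t^{2}} \, dt = \frac{315 \sqrt{\pi}}{16 a^{\frac{9}{2}}},$$
and the integrand here is exactly the target integrand, so $I = \frac{315 \sqrt{\pi}}{16 a^{\frac{9}{2}}}$.

Setting $a = \frac{1}{3}$:
$$I = \frac{25515 \sqrt{3} \sqrt{\pi}}{16}.$$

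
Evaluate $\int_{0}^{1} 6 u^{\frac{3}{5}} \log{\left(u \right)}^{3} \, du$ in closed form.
$- \frac{5625}{1024}$

Consider the simpler parametrised integral
$$J(a) = \int_{0}^{1} 6 u^{a} \, du = \frac{6}{a + 1}.$$

Differentiating under the integral sign brings down a factor of $\ln u$:
$$\frac{dJ}{da} = \int_{0}^{1} 6 u^{a} \log{\left(u \right)} \, du = - \frac{6}{\left(a + 1\right)^{2}}.$$

Repeating $3$ times in total — each differentiation brings down another $\ln u$ — gives
$$\frac{d^{3}J}{da^{3}} = \int_{0}^{1} 6 u^{a} \log{\left(u \right)}^{3} \, du = - \frac{36}{\left(a + 1\right)^{4}},$$
and the integrand here is exactly the target integrand, so $I = - \frac{36}{\left(a + 1\right)^{4}}$.

Setting $a = \frac{3}{5}$:
$$I = - \frac{5625}{1024}.$$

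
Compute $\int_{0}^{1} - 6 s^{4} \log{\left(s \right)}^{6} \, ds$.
$- \frac{864}{15625}$

Start from the elementary integral
$$J(a) = \int_{0}^{1} - 6 s^{a} \, ds = - \frac{6}{a + 1}.$$

Differentiating under the integral sign brings down a factor of $\ln s$:
$$\frac{dJ}{da} = \int_{0}^{1} - 6 s^{a} \log{\left(s \right)} \, ds = \frac{6}{\left(a + 1\right)^{2}}.$$

Repeating $6$ times in total — each differentiation brings down another $\ln s$ — gives
$$\frac{d^{6}J}{da^{6}} = \int_{0}^{1} - 6 s^{a} \log{\left(s \right)}^{6} \, ds = - \frac{4320}{\left(a + 1\right)^{7}},$$
and the integrand here is exactly the target integrand, so $I = - \frac{4320}{\left(a + 1\right)^{7}}$.

Setting $a = 4$:
$$I = - \frac{864}{15625}.$$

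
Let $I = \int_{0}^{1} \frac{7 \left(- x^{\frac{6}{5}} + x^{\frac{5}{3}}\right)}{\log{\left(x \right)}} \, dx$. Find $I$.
$\log{\left(\frac{163840000000}{42618442977} \right)}$

Introduce a parameter $a$ in the exponent: let $I(a) = \int_{0}^{1} \frac{7 \left(- x^{\frac{6}{5}} + x^{a}\right)}{\log{\left(x \right)}} \, dx$.

Since $\dfrac{\partial}{\partial a}\,x^{a} = x^{a} \ln x$, the $\ln x$ in the denominator cancels and
$$\frac{dI}{da} = \int_{0}^{1} 7 x^{a} \, dx = 7 \left[\frac{x^{a+1}}{a+1}\right]_0^1 = \frac{7}{a + 1}.$$

Integrating with respect to $a$ gives $I(a) = \log{\left(\frac{78125 \left(a + 1\right)^{7}}{19487171} \right)} + C$.

At $a = \frac{6}{5}$ the integrand is identically $0$, so $I(\frac{6}{5}) = 0$. The closed form gives $0$, hence $C = 0$.

Setting $a = \frac{5}{3}$:
$$I = \log{\left(\frac{163840000000}{42618442977} \right)}.$$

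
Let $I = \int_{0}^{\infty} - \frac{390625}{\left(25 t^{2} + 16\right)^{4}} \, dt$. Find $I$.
$- \frac{390625 \pi}{524288}$

Start from the standard arctangent integral
$$J(a) = \int_{0}^{\infty} - \frac{1}{a^{2} + t^{2}} \, dt = - \frac{\pi}{2 a}.$$

Differentiating under the integral sign with respect to $a$,
$$\frac{dJ}{da} = \int_{0}^{\infty} \frac{2 a}{\left(a^{2} + t^{2}\right)^{2}} \, dt = \frac{\pi}{2 a^{2}},$$
so $\int_{0}^{\infty} - \frac{1}{\left(a^{2} + t^{2}\right)^{2}} \, dt = - \frac{\pi}{4 a^{3}}$.

Repeating — each differentiation of $1/(t^2+a^2)^j$ produces $-2ja/(t^2+a^2)^{j+1}$ — and dividing through by $-2ja$ at each step yields, after $3$ differentiations in total,
$$\int_{0}^{\infty} - \frac{1}{\left(a^{2} + t^{2}\right)^{4}} \, dt = - \frac{5 \pi}{32 a^{7}}.$$

Setting $a = \frac{4}{5}$:
$$I = - \frac{390625 \pi}{524288}.$$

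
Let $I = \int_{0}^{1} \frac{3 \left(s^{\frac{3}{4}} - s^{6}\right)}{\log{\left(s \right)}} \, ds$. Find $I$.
$- \log{\left(64 \right)}$

Consider the one-parameter family: let $I(a) = \int_{0}^{1} \frac{3 \left(s^{\frac{3}{4}} - s^{a}\right)}{\log{\left(s \right)}} \, ds$.

Since $\dfrac{\partial}{\partial a}\,s^{a} = s^{a} \ln s$, the $\ln s$ in the denominator cancels and
$$\frac{dI}{da} = \int_{0}^{1} -3 s^{a} \, ds = -3 \left[\frac{s^{a+1}}{a+1}\right]_0^1 = - \frac{3}{a + 1}.$$

Integrating with respect to $a$ gives $I(a) = - \log{\left(\frac{64 \left(a + 1\right)^{3}}{343} \right)} + C$.

At $a = \frac{3}{4}$ the integrand is identically $0$, so $I(\frac{3}{4}) = 0$. The closed form gives $0$, hence $C = 0$.

Setting $a = 6$:
$$I = - \log{\left(64 \right)}.$$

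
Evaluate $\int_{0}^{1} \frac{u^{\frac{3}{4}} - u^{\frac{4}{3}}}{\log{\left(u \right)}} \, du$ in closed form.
$- \log{\left(\frac{4}{3} \right)}$

Consider the one-parameter family: let $I(a) = \int_{0}^{1} \frac{u^{\frac{3}{4}} - u^{a}}{\log{\left(u \right)}} \, du$.

Since $\dfrac{\partial}{\partial a}\,u^{a} = u^{a} \ln u$, the $\ln u$ in the denominator cancels and
$$\frac{dI}{da} = \int_{0}^{1} -1 u^{a} \, du = -1 \left[\frac{u^{a+1}}{a+1}\right]_0^1 = - \frac{1}{a + 1}.$$

Integrating with respect to $a$ gives $I(a) = - \log{\left(\frac{4 a}{7} + \frac{4}{7} \right)} + C$.

At $a = \frac{3}{4}$ the integrand is identically $0$, so $I(\frac{3}{4}) = 0$. The closed form gives $0$, hence $C = 0$.

Setting $a = \frac{4}{3}$:
$$I = - \log{\left(\frac{4}{3} \right)}.$$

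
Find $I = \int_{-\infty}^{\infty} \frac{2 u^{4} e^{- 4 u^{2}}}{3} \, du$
$\frac{\sqrt{\pi}}{64}$

Start from the elementary integral
$$J(a) = \int_{-\infty}^{\infty} \frac{2 e^{- a u^{2}}}{3} \, du = \frac{2 \sqrt{\pi}}{3 \sqrt{a}}.$$

Differentiating under the integral sign brings down a factor of $(-u^2)$:
$$\frac{dJ}{da} = \int_{-\infty}^{\infty} - \frac{2 u^{2} e^{- a u^{2}}}{3} \, du = - \frac{\sqrt{\pi}}{3 a^{\frac{3}{2}}}.$$

Repeating twice in total — each differentiation brings down another $(-u^2)$ — gives
$$\frac{d^{2}J}{da^{2}} = \int_{-\infty}^{\infty} \frac{2 u^{4} e^{- a u^{2}}}{3} \, du = \frac{\sqrt{\pi}}{2 a^{\frac{5}{2}}},$$
and the integrand here is exactly the target integrand, so $I = \frac{\sqrt{\pi}}{2 a^{\frac{5}{2}}}$.

Setting $a = 4$:
$$I = \frac{\sqrt{\pi}}{64}.$$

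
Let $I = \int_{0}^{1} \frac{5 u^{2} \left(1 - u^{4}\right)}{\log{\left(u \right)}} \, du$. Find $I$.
$\log{\left(\frac{243}{16807} \right)}$

Consider the one-parameter family: let $I(a) = \int_{0}^{1} \frac{5 \left(- u^{6} + u^{a}\right)}{\log{\left(u \right)}} \, du$.

Since $\dfrac{\partial}{\partial a}\,u^{a} = u^{a} \ln u$, the $\ln u$ in the denominator cancels and
$$\frac{dI}{da} = \int_{0}^{1} 5 u^{a} \, du = 5 \left[\frac{u^{a+1}}{a+1}\right]_0^1 = \frac{5}{a + 1}.$$

Integrating with respect to $a$ gives $I(a) = \log{\left(\frac{\left(a + 1\right)^{5}}{16807} \right)} + C$.

At $a = 6$ the integrand is identically $0$, so $I(6) = 0$. The closed form gives $0$, hence $C = 0$.

Setting $a = 2$:
$$I = \log{\left(\frac{243}{16807} \right)}.$$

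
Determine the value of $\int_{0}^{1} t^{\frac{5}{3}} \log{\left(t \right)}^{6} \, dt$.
$\frac{98415}{131072}$

Start from the elementary integral
$$J(a) = \int_{0}^{1} t^{a} \, dt = \frac{1}{a + 1}.$$

Differentiating under the integral sign brings down a factor of $\ln t$:
$$\frac{dJ}{da} = \int_{0}^{1} t^{a} \log{\left(t \right)} \, dt = - \frac{1}{\left(a + 1\right)^{2}}.$$

Repeating $6$ times in total — each differentiation brings down another $\ln t$ — gives
$$\frac{d^{6}J}{da^{6}} = \int_{0}^{1} t^{a} \log{\left(t \right)}^{6} \, dt = \frac{720}{\left(a + 1\right)^{7}},$$
and the integrand here is exactly the target integrand, so $I = \frac{720}{\left(a + 1\right)^{7}}$.

Setting $a = \frac{5}{3}$:
$$I = \frac{98415}{131072}.$$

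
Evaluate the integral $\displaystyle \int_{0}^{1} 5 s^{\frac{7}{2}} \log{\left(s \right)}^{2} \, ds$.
$\frac{80}{729}$

Begin with the known integral
$$J(a) = \int_{0}^{1} 5 s^{a} \, ds = \frac{5}{a + 1}.$$

Differentiating under the integral sign brings down a factor of $\ln s$:
$$\frac{dJ}{da} = \int_{0}^{1} 5 s^{a} \log{\left(s \right)} \, ds = - \frac{5}{\left(a + 1\right)^{2}}.$$

Repeating twice in total — each differentiation brings down another $\ln s$ — gives
$$\frac{d^{2}J}{da^{2}} = \int_{0}^{1} 5 s^{a} \log{\left(s \right)}^{2} \, ds = \frac{10}{\left(a + 1\right)^{3}},$$
and the integrand here is exactly the target integrand, so $I = \frac{10}{\left(a + 1\right)^{3}}$.

Setting $a = \frac{7}{2}$:
$$I = \frac{80}{729}.$$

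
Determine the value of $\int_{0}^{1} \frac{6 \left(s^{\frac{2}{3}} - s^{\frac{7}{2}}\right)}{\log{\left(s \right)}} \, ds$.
$\log{\left(\frac{1000000}{387420489} \right)}$

Introduce a parameter $a$ in the exponent: let $I(a) = \int_{0}^{1} \frac{6 \left(- s^{\frac{7}{2}} + s^{a}\right)}{\log{\left(s \right)}} \, ds$.

Since $\dfrac{\partial}{\partial a}\,s^{a} = s^{a} \ln s$, the $\ln s$ in the denominator cancels and
$$\frac{dI}{da} = \int_{0}^{1} 6 s^{a} \, ds = 6 \left[\frac{s^{a+1}}{a+1}\right]_0^1 = \frac{6}{a + 1}.$$

Integrating with respect to $a$ gives $I(a) = \log{\left(\frac{64 \left(a + 1\right)^{6}}{531441} \right)} + C$.

At $a = \frac{7}{2}$ the integrand is identically $0$, so $I(\frac{7}{2}) = 0$. The closed form gives $0$, hence $C = 0$.

Setting $a = \frac{2}{3}$:
$$I = \log{\left(\frac{1000000}{387420489} \right)}.$$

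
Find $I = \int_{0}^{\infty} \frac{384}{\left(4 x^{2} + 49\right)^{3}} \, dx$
$\frac{36 \pi}{16807}$

Start from the standard arctangent integral
$$J(a) = \int_{0}^{\infty} \frac{6}{a^{2} + x^{2}} \, dx = \frac{3 \pi}{a}.$$

Differentiating under the integral sign with respect to $a$,
$$\frac{dJ}{da} = \int_{0}^{\infty} - \frac{12 a}{\left(a^{2} + x^{2}\right)^{2}} \, dx = - \frac{3 \pi}{a^{2}},$$
so $\int_{0}^{\infty} \frac{6}{\left(a^{2} + x^{2}\right)^{2}} \, dx = \frac{3 \pi}{2 a^{3}}$.

Repeating — each differentiation of $1/(x^2+a^2)^j$ produces $-2ja/(x^2+a^2)^{j+1}$ — and dividing through by $-2ja$ at each step yields, after $2$ differentiations in total,
$$\int_{0}^{\infty} \frac{6}{\left(a^{2} + x^{2}\right)^{3}} \, dx = \frac{9 \pi}{8 a^{5}}.$$

Setting $a = \frac{7}{2}$:
$$I = \frac{36 \pi}{16807}.$$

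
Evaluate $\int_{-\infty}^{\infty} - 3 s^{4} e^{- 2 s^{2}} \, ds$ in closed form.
$- \frac{9 \sqrt{2} \sqrt{\pi}}{32}$

Begin with the known integral
$$J(a) = \int_{-\infty}^{\infty} - 3 e^{- a s^{2}} \, ds = - \frac{3 \sqrt{\pi}}{\sqrt{a}}.$$

Differentiating under the integral sign brings down a factor of $(-s^2)$:
$$\frac{dJ}{da} = \int_{-\infty}^{\infty} 3 s^{2} e^{- a s^{2}} \, ds = \frac{3 \sqrt{\pi}}{2 a^{\frac{3}{2}}}.$$

Repeating twice in total — each differentiation brings down another $(-s^2)$ — gives
$$\frac{d^{2}J}{da^{2}} = \int_{-\infty}^{\infty} - 3 s^{4} e^{- a s^{2}} \, ds = - \frac{9 \sqrt{\pi}}{4 a^{\frac{5}{2}}},$$
and the integrand here is exactly the target integrand, so $I = - \frac{9 \sqrt{\pi}}{4 a^{\frac{5}{2}}}$.

Setting $a = 2$:
$$I = - \frac{9 \sqrt{2} \sqrt{\pi}}{32}.$$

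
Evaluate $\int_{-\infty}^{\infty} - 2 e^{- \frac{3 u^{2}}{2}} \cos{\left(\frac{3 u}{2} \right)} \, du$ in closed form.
$- \frac{2 \sqrt{6} \sqrt{\pi}}{3 e^{\frac{3}{8}}}$

Let $b$ denote the cosine frequency and define $I(b) = \int_{-\infty}^{\infty} - 2 e^{- \frac{3 u^{2}}{2}} \cos{\left(b u \right)} \, du$.

Differentiating under the integral sign,
$$I'(b) = \int_{-\infty}^{\infty} 2 u e^{- \frac{3 u^{2}}{2}} \sin{\left(b u \right)} \, du.$$

Integrate $\int_{-\infty}^{\infty} u \sin(b u)\, e^{- \frac{3 u^{2}}{2}}\, du$ by parts with $w = \sin(b u)$ and $dv = u\, e^{- \frac{3 u^{2}}{2}}\, du$, giving $v = - \frac{e^{- \frac{3 u^{2}}{2}}}{3}$. The boundary term vanishes and
$$\int_{-\infty}^{\infty} u \sin(b u)\, e^{- \frac{3 u^{2}}{2}}\, du = \frac{b}{3} \int_{-\infty}^{\infty} \cos(b u)\, e^{- \frac{3 u^{2}}{2}}\, du,$$
so $I'(b) = - \frac{b}{3}\, I(b)$.

This is a separable first-order ODE; solving with the initial condition $I(0) = \int_{-\infty}^{\infty} - 2 e^{- \frac{3 u^{2}}{2}}\,du = - \frac{2 \sqrt{6} \sqrt{\pi}}{3}$ gives
$$I(b) = - \frac{2 \sqrt{6} \sqrt{\pi} e^{- \frac{b^{2}}{6}}}{3}.$$

Setting $b = \frac{3}{2}$:
$$I = - \frac{2 \sqrt{6} \sqrt{\pi}}{3 e^{\frac{3}{8}}}.$$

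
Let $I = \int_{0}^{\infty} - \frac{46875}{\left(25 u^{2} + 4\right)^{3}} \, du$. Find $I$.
$- \frac{28125 \pi}{512}$

Start from the standard arctangent integral
$$J(a) = \int_{0}^{\infty} - \frac{3}{a^{2} + u^{2}} \, du = - \frac{3 \pi}{2 a}.$$

Differentiating under the integral sign with respect to $a$,
$$\frac{dJ}{da} = \int_{0}^{\infty} \frac{6 a}{\left(a^{2} + u^{2}\right)^{2}} \, du = \frac{3 \pi}{2 a^{2}},$$
so $\int_{0}^{\infty} - \frac{3}{\left(a^{2} + u^{2}\right)^{2}} \, du = - \frac{3 \pi}{4 a^{3}}$.

Repeating — each differentiation of $1/(u^2+a^2)^j$ produces $-2ja/(u^2+a^2)^{j+1}$ — and dividing through by $-2ja$ at each step yields, after $2$ differentiations in total,
$$\int_{0}^{\infty} - \frac{3}{\left(a^{2} + u^{2}\right)^{3}} \, du = - \frac{9 \pi}{16 a^{5}}.$$

Setting $a = \frac{2}{5}$:
$$I = - \frac{28125 \pi}{512}.$$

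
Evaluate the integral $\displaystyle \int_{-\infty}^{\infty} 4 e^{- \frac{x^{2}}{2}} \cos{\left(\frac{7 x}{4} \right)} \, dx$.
$\frac{4 \sqrt{2} \sqrt{\pi}}{e^{\frac{49}{32}}}$

Treat the cosine frequency as a parameter and define $I(b) = \int_{-\infty}^{\infty} 4 e^{- \frac{x^{2}}{2}} \cos{\left(b x \right)} \, dx$.

Differentiating under the integral sign,
$$I'(b) = \int_{-\infty}^{\infty} - 4 x e^{- \frac{x^{2}}{2}} \sin{\left(b x \right)} \, dx.$$

Integrate $\int_{-\infty}^{\infty} x \sin(b x)\, e^{- \frac{x^{2}}{2}}\, dx$ by parts with $u = \sin(b x)$ and $dv = x\, e^{- \frac{x^{2}}{2}}\, dx$, giving $v = - e^{- \frac{x^{2}}{2}}$. The boundary term vanishes and
$$\int_{-\infty}^{\infty} x \sin(b x)\, e^{- \frac{x^{2}}{2}}\, dx = b \int_{-\infty}^{\infty} \cos(b x)\, e^{- \frac{x^{2}}{2}}\, dx,$$
so $I'(b) = - b\, I(b)$.

This is a separable first-order ODE; solving with the initial condition $I(0) = \int_{-\infty}^{\infty} 4 e^{- \frac{x^{2}}{2}}\,dx = 4 \sqrt{2} \sqrt{\pi}$ gives
$$I(b) = 4 \sqrt{2} \sqrt{\pi} e^{- \frac{b^{2}}{2}}.$$

Setting $b = \frac{7}{4}$:
$$I = \frac{4 \sqrt{2} \sqrt{\pi}}{e^{\frac{49}{32}}}.$$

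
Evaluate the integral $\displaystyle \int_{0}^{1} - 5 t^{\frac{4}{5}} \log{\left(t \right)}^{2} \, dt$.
$- \frac{1250}{729}$

Consider the simpler parametrised integral
$$J(a) = \int_{0}^{1} - 5 t^{a} \, dt = - \frac{5}{a + 1}.$$

Differentiating under the integral sign brings down a factor of $\ln t$:
$$\frac{dJ}{da} = \int_{0}^{1} - 5 t^{a} \log{\left(t \right)} \, dt = \frac{5}{\left(a + 1\right)^{2}}.$$

Repeating twice in total — each differentiation brings down another $\ln t$ — gives
$$\frac{d^{2}J}{da^{2}} = \int_{0}^{1} - 5 t^{a} \log{\left(t \right)}^{2} \, dt = - \frac{10}{\left(a + 1\right)^{3}},$$
and the integrand here is exactly the target integrand, so $I = - \frac{10}{\left(a + 1\right)^{3}}$.

Setting $a = \frac{4}{5}$:
$$I = - \frac{1250}{729}.$$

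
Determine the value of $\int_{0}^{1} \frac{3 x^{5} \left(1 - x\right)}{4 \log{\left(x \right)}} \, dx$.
$- \frac{3 \log{\left(7 \right)}}{4} + \frac{3 \log{\left(6 \right)}}{4}$

Replace the exponent $5$ by a parameter $a$: let $I(a) = \int_{0}^{1} \frac{3 \left(- x^{6} + x^{a}\right)}{4 \log{\left(x \right)}} \, dx$.

Since $\dfrac{\partial}{\partial a}\,x^{a} = x^{a} \ln x$, the $\ln x$ in the denominator cancels and
$$\frac{dI}{da} = \int_{0}^{1} \frac{3}{4} x^{a} \, dx = \frac{3}{4} \left[\frac{x^{a+1}}{a+1}\right]_0^1 = \frac{3}{4 \left(a + 1\right)}.$$

Integrating with respect to $a$ gives $I(a) = \frac{3 \log{\left(a + 1 \right)}}{4} - \frac{3 \log{\left(7 \right)}}{4} + C$.

At $a = 6$ the integrand is identically $0$, so $I(6) = 0$. The closed form gives $0$, hence $C = 0$.

Setting $a = 5$:
$$I = - \frac{3 \log{\left(7 \right)}}{4} + \frac{3 \log{\left(6 \right)}}{4}.$$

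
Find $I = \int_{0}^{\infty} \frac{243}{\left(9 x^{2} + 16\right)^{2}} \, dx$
$\frac{81 \pi}{256}$

Start from the standard arctangent integral
$$J(a) = \int_{0}^{\infty} \frac{3}{a^{2} + x^{2}} \, dx = \frac{3 \pi}{2 a}.$$

Differentiating under the integral sign with respect to $a$,
$$\frac{dJ}{da} = \int_{0}^{\infty} - \frac{6 a}{\left(a^{2} + x^{2}\right)^{2}} \, dx = - \frac{3 \pi}{2 a^{2}},$$
so $\int_{0}^{\infty} \frac{3}{\left(a^{2} + x^{2}\right)^{2}} \, dx = \frac{3 \pi}{4 a^{3}}$.

Setting $a = \frac{4}{3}$:
$$I = \frac{81 \pi}{256}.$$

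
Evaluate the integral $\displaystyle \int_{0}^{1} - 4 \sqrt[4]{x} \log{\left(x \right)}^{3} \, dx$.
$\frac{6144}{625}$

Start from the elementary integral
$$J(a) = \int_{0}^{1} - 4 x^{a} \, dx = - \frac{4}{a + 1}.$$

Differentiating under the integral sign brings down a factor of $\ln x$:
$$\frac{dJ}{da} = \int_{0}^{1} - 4 x^{a} \log{\left(x \right)} \, dx = \frac{4}{\left(a + 1\right)^{2}}.$$

Repeating $3$ times in total — each differentiation brings down another $\ln x$ — gives
$$\frac{d^{3}J}{da^{3}} = \int_{0}^{1} - 4 x^{a} \log{\left(x \right)}^{3} \, dx = \frac{24}{\left(a + 1\right)^{4}},$$
and the integrand here is exactly the target integrand, so $I = \frac{24}{\left(a + 1\right)^{4}}$.

Setting $a = \frac{1}{4}$:
$$I = \frac{6144}{625}.$$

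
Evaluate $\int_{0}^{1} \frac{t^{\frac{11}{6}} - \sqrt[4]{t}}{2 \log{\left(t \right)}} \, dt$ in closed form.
$\log{\left(\frac{\sqrt{510}}{15} \right)}$

Introduce a parameter $a$ in the exponent: let $I(a) = \int_{0}^{1} \frac{t^{\frac{11}{6}} - t^{a}}{2 \log{\left(t \right)}} \, dt$.

Since $\dfrac{\partial}{\partial a}\,t^{a} = t^{a} \ln t$, the $\ln t$ in the denominator cancels and
$$\frac{dI}{da} = \int_{0}^{1} - \frac{1}{2} t^{a} \, dt = - \frac{1}{2} \left[\frac{t^{a+1}}{a+1}\right]_0^1 = - \frac{1}{2 a + 2}.$$

Integrating with respect to $a$ gives $I(a) = - \frac{\log{\left(a + 1 \right)}}{2} - \frac{\log{\left(6 \right)}}{2} + \frac{\log{\left(17 \right)}}{2} + C$.

At $a = \frac{11}{6}$ the integrand is identically $0$, so $I(\frac{11}{6}) = 0$. The closed form gives $0$, hence $C = 0$.

Setting $a = \frac{1}{4}$:
$$I = \log{\left(\frac{\sqrt{510}}{15} \right)}.$$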